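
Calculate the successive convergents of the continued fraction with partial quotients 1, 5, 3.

Using the convergent recurrence p_i = a_i*p_{i-1} + p_{i-2}, q_i = a_i*q_{i-1} + q_{i-2} with p_{-2}=0, p_{-1}=1, q_{-2}=1, q_{-1}=0:
  i=0: a_0=1, p_0 = 1*1 + 0 = 1, q_0 = 1*0 + 1 = 1.
  i=1: a_1=5, p_1 = 5*1 + 1 = 6, q_1 = 5*1 + 0 = 5.
  i=2: a_2=3, p_2 = 3*6 + 1 = 19, q_2 = 3*5 + 1 = 16.

1/1, 6/5, 19/16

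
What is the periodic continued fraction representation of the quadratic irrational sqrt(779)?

[27; (1, 10, 5, 2, 27, 2, 5, 10, 1, 54)]

Write x_i = (sqrt(779) + m_i)/d_i with (m_0, d_0) = (0, 1). a_0 = floor(sqrt(779)) = 27, since 27^2 = 729 <= 779 < 784 = 28^2.
Iterate m_{i+1} = d_i*a_i - m_i, d_{i+1} = (779 - m_{i+1}^2)/d_i, a_{i+1} = floor((a_0 + m_{i+1})/d_{i+1}):
  m_1 = 1*27 - 0 = 27, d_1 = (779 - 27^2)/1 = 50/1 = 50, a_1 = floor((27 + 27)/50) = 1.
  m_2 = 50*1 - 27 = 23, d_2 = (779 - 23^2)/50 = 250/50 = 5, a_2 = floor((27 + 23)/5) = 10.
  m_3 = 5*10 - 23 = 27, d_3 = (779 - 27^2)/5 = 50/5 = 10, a_3 = floor((27 + 27)/10) = 5.
  m_4 = 10*5 - 27 = 23, d_4 = (779 - 23^2)/10 = 250/10 = 25, a_4 = floor((27 + 23)/25) = 2.
  m_5 = 25*2 - 23 = 27, d_5 = (779 - 27^2)/25 = 50/25 = 2, a_5 = floor((27 + 27)/2) = 27.
  m_6 = 2*27 - 27 = 27, d_6 = (779 - 27^2)/2 = 50/2 = 25, a_6 = floor((27 + 27)/25) = 2.
  m_7 = 25*2 - 27 = 23, d_7 = (779 - 23^2)/25 = 250/25 = 10, a_7 = floor((27 + 23)/10) = 5.
  m_8 = 10*5 - 23 = 27, d_8 = (779 - 27^2)/10 = 50/10 = 5, a_8 = floor((27 + 27)/5) = 10.
  m_9 = 5*10 - 27 = 23, d_9 = (779 - 23^2)/5 = 250/5 = 50, a_9 = floor((27 + 23)/50) = 1.
  m_10 = 50*1 - 23 = 27, d_10 = (779 - 27^2)/50 = 50/50 = 1, a_10 = floor((27 + 27)/1) = 54.
  m_11 = 1*54 - 27 = 27, d_11 = (779 - 27^2)/1 = 50/1 = 50: (m_11, d_11) = (m_1, d_1) = (27, 50), so from here the quotients repeat a_1, ..., a_10; the period length is 10.
Hence the expansion of sqrt(779) is a_0 = 27 followed by the repeating block 1, 10, 5, 2, 27, 2, 5, 10, 1, 54 (period 10).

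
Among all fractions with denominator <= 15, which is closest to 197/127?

Expand x = 197/127 as a continued fraction with the Euclidean algorithm:
  197 = 1*127 + 70, so a_0 = 1.
  127 = 1*70 + 57, so a_1 = 1.
  70 = 1*57 + 13, so a_2 = 1.
  57 = 4*13 + 5, so a_3 = 4.
  13 = 2*5 + 3, so a_4 = 2.
  5 = 1*3 + 2, so a_5 = 1.
  3 = 1*2 + 1, so a_6 = 1.
  2 = 2*1 + 0, so a_7 = 2.
so x = [1; 1, 1, 4, 2, 1, 1, 2].
Convergents (p_i = a_i*p_{i-1} + p_{i-2}, q_i = a_i*q_{i-1} + q_{i-2} with p_{-2}=0, p_{-1}=1, q_{-2}=1, q_{-1}=0), until the denominator exceeds 15:
  i=0: a_0=1, p_0 = 1*1 + 0 = 1, q_0 = 1*0 + 1 = 1.
  i=1: a_1=1, p_1 = 1*1 + 1 = 2, q_1 = 1*1 + 0 = 1.
  i=2: a_2=1, p_2 = 1*2 + 1 = 3, q_2 = 1*1 + 1 = 2.
  i=3: a_3=4, p_3 = 4*3 + 2 = 14, q_3 = 4*2 + 1 = 9.
  i=4: a_4=2, p_4 = 2*14 + 3 = 31, q_4 = 2*9 + 2 = 20.
q_4 = 20 > 15, so the last convergent with denominator <= 15 is p_3/q_3 = 14/9.
The closest fraction with denominator <= 15 is either p_3/q_3 or the intermediate fraction (k*p_3 + p_2)/(k*q_3 + q_2) with the largest k >= 1 whose denominator stays <= 15; these approach x as k grows, and every other convergent or intermediate fraction in range is farther away.
Largest k: floor((15 - q_2)/q_3) = floor((15 - 2)/9) = 1.
That gives (1*14 + 3)/(1*9 + 2) = 17/11.
Compare the errors: |x - 14/9| = |197*9 - 14*127|/(127*9) = 5/1143, and |x - 17/11| = |197*11 - 17*127|/(127*11) = 8/1397.
Cross-multiplying, 5*1397 = 6985 < 9144 = 8*1143, so 5/1143 is smaller: the convergent 14/9 is closer to x than 17/11.

14/9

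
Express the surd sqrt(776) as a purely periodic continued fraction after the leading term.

Write x_i = (sqrt(776) + m_i)/d_i with (m_0, d_0) = (0, 1). a_0 = floor(sqrt(776)) = 27, since 27^2 = 729 <= 776 < 784 = 28^2.
Iterate m_{i+1} = d_i*a_i - m_i, d_{i+1} = (776 - m_{i+1}^2)/d_i, a_{i+1} = floor((a_0 + m_{i+1})/d_{i+1}):
  m_1 = 1*27 - 0 = 27, d_1 = (776 - 27^2)/1 = 47/1 = 47, a_1 = floor((27 + 27)/47) = 1.
  m_2 = 47*1 - 27 = 20, d_2 = (776 - 20^2)/47 = 376/47 = 8, a_2 = floor((27 + 20)/8) = 5.
  m_3 = 8*5 - 20 = 20, d_3 = (776 - 20^2)/8 = 376/8 = 47, a_3 = floor((27 + 20)/47) = 1.
  m_4 = 47*1 - 20 = 27, d_4 = (776 - 27^2)/47 = 47/47 = 1, a_4 = floor((27 + 27)/1) = 54.
  m_5 = 1*54 - 27 = 27, d_5 = (776 - 27^2)/1 = 47/1 = 47: (m_5, d_5) = (m_1, d_1) = (27, 47), so from here the quotients repeat a_1, ..., a_4; the period length is 4.
Hence the expansion of sqrt(776) is a_0 = 27 followed by the repeating block 1, 5, 1, 54 (period 4).

[27; (1, 5, 1, 54)]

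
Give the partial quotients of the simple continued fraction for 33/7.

[4; 1, 2, 2]

Run the Euclidean algorithm on 33 and 7; the successive quotients are the partial quotients a_0, a_1, ... (each step inverts the fractional part left over by the previous one):
  33 = 4*7 + 5, so a_0 = 4.
  7 = 1*5 + 2, so a_1 = 1.
  5 = 2*2 + 1, so a_2 = 2.
  2 = 2*1 + 0, so a_3 = 2.
The remainder reaches 0 after 4 divisions, so the expansion has 4 partial quotients, read off in order.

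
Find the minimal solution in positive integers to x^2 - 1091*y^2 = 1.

First expand sqrt(1091) as a continued fraction. With x_i = (sqrt(1091) + m_i)/d_i and (m_0, d_0) = (0, 1): a_0 = floor(sqrt(1091)) = 33, since 33^2 = 1089 <= 1091 < 1156 = 34^2.
Iterate m_{i+1} = d_i*a_i - m_i, d_{i+1} = (1091 - m_{i+1}^2)/d_i, a_{i+1} = floor((a_0 + m_{i+1})/d_{i+1}):
  m_1 = 1*33 - 0 = 33, d_1 = (1091 - 33^2)/1 = 2/1 = 2, a_1 = floor((33 + 33)/2) = 33.
  m_2 = 2*33 - 33 = 33, d_2 = (1091 - 33^2)/2 = 2/2 = 1, a_2 = floor((33 + 33)/1) = 66.
  m_3 = 1*66 - 33 = 33, d_3 = (1091 - 33^2)/1 = 2/1 = 2: (m_3, d_3) = (m_1, d_1) = (33, 2), so from here the quotients repeat a_1, a_2; the period length is 2.
So sqrt(1091) = [33; (33, 66)] with period length k = 2.
k is even, so the fundamental solution of x^2 - 1091y^2 = 1 is (p_{k-1}, q_{k-1}) = (p_1, q_1); compute convergents through index 1.
Convergents (p_i = a_i*p_{i-1} + p_{i-2}, q_i = a_i*q_{i-1} + q_{i-2} with p_{-2}=0, p_{-1}=1, q_{-2}=1, q_{-1}=0):
  i=0: a_0=33, p_0 = 33*1 + 0 = 33, q_0 = 33*0 + 1 = 1.
  i=1: a_1=33, p_1 = 33*33 + 1 = 1090, q_1 = 33*1 + 0 = 33.
Check: 1090^2 - 1091*33^2 = 1188100 - 1188099 = 1, so (x, y) = (1090, 33) solves the equation, and by the theorem it is the least positive solution.

(x, y) = (1090, 33)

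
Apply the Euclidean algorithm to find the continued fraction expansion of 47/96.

[0; 2, 23, 2]

Run the Euclidean algorithm on 47 and 96; the successive quotients are the partial quotients a_0, a_1, ... (each step inverts the fractional part left over by the previous one):
  47 = 0*96 + 47, so a_0 = 0.
  96 = 2*47 + 2, so a_1 = 2.
  47 = 23*2 + 1, so a_2 = 23.
  2 = 2*1 + 0, so a_3 = 2.
The remainder reaches 0 after 4 divisions, so the expansion has 4 partial quotients, read off in order.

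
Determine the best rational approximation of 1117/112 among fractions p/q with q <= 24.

Expand x = 1117/112 as a continued fraction with the Euclidean algorithm:
  1117 = 9*112 + 109, so a_0 = 9.
  112 = 1*109 + 3, so a_1 = 1.
  109 = 36*3 + 1, so a_2 = 36.
  3 = 3*1 + 0, so a_3 = 3.
so x = [9; 1, 36, 3].
Convergents (p_i = a_i*p_{i-1} + p_{i-2}, q_i = a_i*q_{i-1} + q_{i-2} with p_{-2}=0, p_{-1}=1, q_{-2}=1, q_{-1}=0), until the denominator exceeds 24:
  i=0: a_0=9, p_0 = 9*1 + 0 = 9, q_0 = 9*0 + 1 = 1.
  i=1: a_1=1, p_1 = 1*9 + 1 = 10, q_1 = 1*1 + 0 = 1.
  i=2: a_2=36, p_2 = 36*10 + 9 = 369, q_2 = 36*1 + 1 = 37.
q_2 = 37 > 24, so the last convergent with denominator <= 24 is p_1/q_1 = 10/1.
The closest fraction with denominator <= 24 is either p_1/q_1 or the intermediate fraction (k*p_1 + p_0)/(k*q_1 + q_0) with the largest k >= 1 whose denominator stays <= 24; these approach x as k grows, and every other convergent or intermediate fraction in range is farther away.
Largest k: floor((24 - q_0)/q_1) = floor((24 - 1)/1) = 23.
That gives (23*10 + 9)/(23*1 + 1) = 239/24.
Compare the errors: |x - 10/1| = |1117*1 - 10*112|/(112*1) = 3/112, and |x - 239/24| = |1117*24 - 239*112|/(112*24) = 40/2688.
Cross-multiplying, 40*112 = 4480 < 8064 = 3*2688, so 40/2688 is smaller: the intermediate fraction 239/24 is closer to x than 10/1.

239/24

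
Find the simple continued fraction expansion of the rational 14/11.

[1; 3, 1, 2]

Run the Euclidean algorithm on 14 and 11; the successive quotients are the partial quotients a_0, a_1, ... (each step inverts the fractional part left over by the previous one):
  14 = 1*11 + 3, so a_0 = 1.
  11 = 3*3 + 2, so a_1 = 3.
  3 = 1*2 + 1, so a_2 = 1.
  2 = 2*1 + 0, so a_3 = 2.
The remainder reaches 0 after 4 divisions, so the expansion has 4 partial quotients, read off in order.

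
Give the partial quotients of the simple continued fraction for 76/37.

[2; 18, 2]

Run the Euclidean algorithm on 76 and 37; the successive quotients are the partial quotients a_0, a_1, ... (each step inverts the fractional part left over by the previous one):
  76 = 2*37 + 2, so a_0 = 2.
  37 = 18*2 + 1, so a_1 = 18.
  2 = 2*1 + 0, so a_2 = 2.
The remainder reaches 0 after 3 divisions, so the expansion has 3 partial quotients, read off in order.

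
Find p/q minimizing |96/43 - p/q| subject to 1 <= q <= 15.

Expand x = 96/43 as a continued fraction with the Euclidean algorithm:
  96 = 2*43 + 10, so a_0 = 2.
  43 = 4*10 + 3, so a_1 = 4.
  10 = 3*3 + 1, so a_2 = 3.
  3 = 3*1 + 0, so a_3 = 3.
so x = [2; 4, 3, 3].
Convergents (p_i = a_i*p_{i-1} + p_{i-2}, q_i = a_i*q_{i-1} + q_{i-2} with p_{-2}=0, p_{-1}=1, q_{-2}=1, q_{-1}=0), until the denominator exceeds 15:
  i=0: a_0=2, p_0 = 2*1 + 0 = 2, q_0 = 2*0 + 1 = 1.
  i=1: a_1=4, p_1 = 4*2 + 1 = 9, q_1 = 4*1 + 0 = 4.
  i=2: a_2=3, p_2 = 3*9 + 2 = 29, q_2 = 3*4 + 1 = 13.
  i=3: a_3=3, p_3 = 3*29 + 9 = 96, q_3 = 3*13 + 4 = 43.
q_3 = 43 > 15, so the last convergent with denominator <= 15 is p_2/q_2 = 29/13.
The closest fraction with denominator <= 15 is either p_2/q_2 or the intermediate fraction (k*p_2 + p_1)/(k*q_2 + q_1) with the largest k >= 1 whose denominator stays <= 15; these approach x as k grows, and every other convergent or intermediate fraction in range is farther away.
Largest k: floor((15 - q_1)/q_2) = floor((15 - 4)/13) = 0.
Since k = 0, no intermediate fraction beyond p_2/q_2 has denominator <= 15, so the convergent 29/13 is the closest (its error is |96*13 - 29*43|/(43*13) = 1/559).

29/13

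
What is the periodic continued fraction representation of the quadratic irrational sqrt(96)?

[9; (1, 3, 1, 18)]

Write x_i = (sqrt(96) + m_i)/d_i with (m_0, d_0) = (0, 1). a_0 = floor(sqrt(96)) = 9, since 9^2 = 81 <= 96 < 100 = 10^2.
Iterate m_{i+1} = d_i*a_i - m_i, d_{i+1} = (96 - m_{i+1}^2)/d_i, a_{i+1} = floor((a_0 + m_{i+1})/d_{i+1}):
  m_1 = 1*9 - 0 = 9, d_1 = (96 - 9^2)/1 = 15/1 = 15, a_1 = floor((9 + 9)/15) = 1.
  m_2 = 15*1 - 9 = 6, d_2 = (96 - 6^2)/15 = 60/15 = 4, a_2 = floor((9 + 6)/4) = 3.
  m_3 = 4*3 - 6 = 6, d_3 = (96 - 6^2)/4 = 60/4 = 15, a_3 = floor((9 + 6)/15) = 1.
  m_4 = 15*1 - 6 = 9, d_4 = (96 - 9^2)/15 = 15/15 = 1, a_4 = floor((9 + 9)/1) = 18.
  m_5 = 1*18 - 9 = 9, d_5 = (96 - 9^2)/1 = 15/1 = 15: (m_5, d_5) = (m_1, d_1) = (9, 15), so from here the quotients repeat a_1, ..., a_4; the period length is 4.
Hence the expansion of sqrt(96) is a_0 = 9 followed by the repeating block 1, 3, 1, 18 (period 4).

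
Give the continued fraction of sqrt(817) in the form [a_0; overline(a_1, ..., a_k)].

Write x_i = (sqrt(817) + m_i)/d_i with (m_0, d_0) = (0, 1). a_0 = floor(sqrt(817)) = 28, since 28^2 = 784 <= 817 < 841 = 29^2.
Iterate m_{i+1} = d_i*a_i - m_i, d_{i+1} = (817 - m_{i+1}^2)/d_i, a_{i+1} = floor((a_0 + m_{i+1})/d_{i+1}):
  m_1 = 1*28 - 0 = 28, d_1 = (817 - 28^2)/1 = 33/1 = 33, a_1 = floor((28 + 28)/33) = 1.
  m_2 = 33*1 - 28 = 5, d_2 = (817 - 5^2)/33 = 792/33 = 24, a_2 = floor((28 + 5)/24) = 1.
  m_3 = 24*1 - 5 = 19, d_3 = (817 - 19^2)/24 = 456/24 = 19, a_3 = floor((28 + 19)/19) = 2.
  m_4 = 19*2 - 19 = 19, d_4 = (817 - 19^2)/19 = 456/19 = 24, a_4 = floor((28 + 19)/24) = 1.
  m_5 = 24*1 - 19 = 5, d_5 = (817 - 5^2)/24 = 792/24 = 33, a_5 = floor((28 + 5)/33) = 1.
  m_6 = 33*1 - 5 = 28, d_6 = (817 - 28^2)/33 = 33/33 = 1, a_6 = floor((28 + 28)/1) = 56.
  m_7 = 1*56 - 28 = 28, d_7 = (817 - 28^2)/1 = 33/1 = 33: (m_7, d_7) = (m_1, d_1) = (28, 33), so from here the quotients repeat a_1, ..., a_6; the period length is 6.
Hence the expansion of sqrt(817) is a_0 = 28 followed by the repeating block 1, 1, 2, 1, 1, 56 (period 6).

[28; overline(1, 1, 2, 1, 1, 56)]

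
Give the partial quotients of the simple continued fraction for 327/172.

[1; 1, 9, 8, 2]

Run the Euclidean algorithm on 327 and 172; the successive quotients are the partial quotients a_0, a_1, ... (each step inverts the fractional part left over by the previous one):
  327 = 1*172 + 155, so a_0 = 1.
  172 = 1*155 + 17, so a_1 = 1.
  155 = 9*17 + 2, so a_2 = 9.
  17 = 8*2 + 1, so a_3 = 8.
  2 = 2*1 + 0, so a_4 = 2.
The remainder reaches 0 after 5 divisions, so the expansion has 5 partial quotients, read off in order.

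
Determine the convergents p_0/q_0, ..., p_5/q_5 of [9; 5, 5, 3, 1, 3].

Using the convergent recurrence p_i = a_i*p_{i-1} + p_{i-2}, q_i = a_i*q_{i-1} + q_{i-2} with p_{-2}=0, p_{-1}=1, q_{-2}=1, q_{-1}=0:
  i=0: a_0=9, p_0 = 9*1 + 0 = 9, q_0 = 9*0 + 1 = 1.
  i=1: a_1=5, p_1 = 5*9 + 1 = 46, q_1 = 5*1 + 0 = 5.
  i=2: a_2=5, p_2 = 5*46 + 9 = 239, q_2 = 5*5 + 1 = 26.
  i=3: a_3=3, p_3 = 3*239 + 46 = 763, q_3 = 3*26 + 5 = 83.
  i=4: a_4=1, p_4 = 1*763 + 239 = 1002, q_4 = 1*83 + 26 = 109.
  i=5: a_5=3, p_5 = 3*1002 + 763 = 3769, q_5 = 3*109 + 83 = 410.

9/1, 46/5, 239/26, 763/83, 1002/109, 3769/410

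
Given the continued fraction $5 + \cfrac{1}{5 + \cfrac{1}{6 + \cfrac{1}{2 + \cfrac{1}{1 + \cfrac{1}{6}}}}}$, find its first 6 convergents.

Using the convergent recurrence p_i = a_i*p_{i-1} + p_{i-2}, q_i = a_i*q_{i-1} + q_{i-2} with p_{-2}=0, p_{-1}=1, q_{-2}=1, q_{-1}=0:
  i=0: a_0=5, p_0 = 5*1 + 0 = 5, q_0 = 5*0 + 1 = 1.
  i=1: a_1=5, p_1 = 5*5 + 1 = 26, q_1 = 5*1 + 0 = 5.
  i=2: a_2=6, p_2 = 6*26 + 5 = 161, q_2 = 6*5 + 1 = 31.
  i=3: a_3=2, p_3 = 2*161 + 26 = 348, q_3 = 2*31 + 5 = 67.
  i=4: a_4=1, p_4 = 1*348 + 161 = 509, q_4 = 1*67 + 31 = 98.
  i=5: a_5=6, p_5 = 6*509 + 348 = 3402, q_5 = 6*98 + 67 = 655.

5/1, 26/5, 161/31, 348/67, 509/98, 3402/655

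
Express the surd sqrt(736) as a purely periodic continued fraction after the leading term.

[27; (7, 1, 2, 1, 2, 1, 7, 54)]

Write x_i = (sqrt(736) + m_i)/d_i with (m_0, d_0) = (0, 1). a_0 = floor(sqrt(736)) = 27, since 27^2 = 729 <= 736 < 784 = 28^2.
Iterate m_{i+1} = d_i*a_i - m_i, d_{i+1} = (736 - m_{i+1}^2)/d_i, a_{i+1} = floor((a_0 + m_{i+1})/d_{i+1}):
  m_1 = 1*27 - 0 = 27, d_1 = (736 - 27^2)/1 = 7/1 = 7, a_1 = floor((27 + 27)/7) = 7.
  m_2 = 7*7 - 27 = 22, d_2 = (736 - 22^2)/7 = 252/7 = 36, a_2 = floor((27 + 22)/36) = 1.
  m_3 = 36*1 - 22 = 14, d_3 = (736 - 14^2)/36 = 540/36 = 15, a_3 = floor((27 + 14)/15) = 2.
  m_4 = 15*2 - 14 = 16, d_4 = (736 - 16^2)/15 = 480/15 = 32, a_4 = floor((27 + 16)/32) = 1.
  m_5 = 32*1 - 16 = 16, d_5 = (736 - 16^2)/32 = 480/32 = 15, a_5 = floor((27 + 16)/15) = 2.
  m_6 = 15*2 - 16 = 14, d_6 = (736 - 14^2)/15 = 540/15 = 36, a_6 = floor((27 + 14)/36) = 1.
  m_7 = 36*1 - 14 = 22, d_7 = (736 - 22^2)/36 = 252/36 = 7, a_7 = floor((27 + 22)/7) = 7.
  m_8 = 7*7 - 22 = 27, d_8 = (736 - 27^2)/7 = 7/7 = 1, a_8 = floor((27 + 27)/1) = 54.
  m_9 = 1*54 - 27 = 27, d_9 = (736 - 27^2)/1 = 7/1 = 7: (m_9, d_9) = (m_1, d_1) = (27, 7), so from here the quotients repeat a_1, ..., a_8; the period length is 8.
Hence the expansion of sqrt(736) is a_0 = 27 followed by the repeating block 7, 1, 2, 1, 2, 1, 7, 54 (period 8).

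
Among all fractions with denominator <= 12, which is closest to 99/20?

Expand x = 99/20 as a continued fraction with the Euclidean algorithm:
  99 = 4*20 + 19, so a_0 = 4.
  20 = 1*19 + 1, so a_1 = 1.
  19 = 19*1 + 0, so a_2 = 19.
so x = [4; 1, 19].
Convergents (p_i = a_i*p_{i-1} + p_{i-2}, q_i = a_i*q_{i-1} + q_{i-2} with p_{-2}=0, p_{-1}=1, q_{-2}=1, q_{-1}=0), until the denominator exceeds 12:
  i=0: a_0=4, p_0 = 4*1 + 0 = 4, q_0 = 4*0 + 1 = 1.
  i=1: a_1=1, p_1 = 1*4 + 1 = 5, q_1 = 1*1 + 0 = 1.
  i=2: a_2=19, p_2 = 19*5 + 4 = 99, q_2 = 19*1 + 1 = 20.
q_2 = 20 > 12, so the last convergent with denominator <= 12 is p_1/q_1 = 5/1.
The closest fraction with denominator <= 12 is either p_1/q_1 or the intermediate fraction (k*p_1 + p_0)/(k*q_1 + q_0) with the largest k >= 1 whose denominator stays <= 12; these approach x as k grows, and every other convergent or intermediate fraction in range is farther away.
Largest k: floor((12 - q_0)/q_1) = floor((12 - 1)/1) = 11.
That gives (11*5 + 4)/(11*1 + 1) = 59/12.
Compare the errors: |x - 5/1| = |99*1 - 5*20|/(20*1) = 1/20, and |x - 59/12| = |99*12 - 59*20|/(20*12) = 8/240.
Cross-multiplying, 8*20 = 160 < 240 = 1*240, so 8/240 is smaller: the intermediate fraction 59/12 is closer to x than 5/1.

59/12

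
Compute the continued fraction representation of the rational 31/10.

Run the Euclidean algorithm on 31 and 10; the successive quotients are the partial quotients a_0, a_1, ... (each step inverts the fractional part left over by the previous one):
  31 = 3*10 + 1, so a_0 = 3.
  10 = 10*1 + 0, so a_1 = 10.
The remainder reaches 0 after 2 divisions, so the expansion has 2 partial quotients, read off in order.

[3; 10]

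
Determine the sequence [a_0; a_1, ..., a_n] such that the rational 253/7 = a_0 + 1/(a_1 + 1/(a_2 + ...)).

Run the Euclidean algorithm on 253 and 7; the successive quotients are the partial quotients a_0, a_1, ... (each step inverts the fractional part left over by the previous one):
  253 = 36*7 + 1, so a_0 = 36.
  7 = 7*1 + 0, so a_1 = 7.
The remainder reaches 0 after 2 divisions, so the expansion has 2 partial quotients, read off in order.

[36; 7]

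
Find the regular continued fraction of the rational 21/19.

Run the Euclidean algorithm on 21 and 19; the successive quotients are the partial quotients a_0, a_1, ... (each step inverts the fractional part left over by the previous one):
  21 = 1*19 + 2, so a_0 = 1.
  19 = 9*2 + 1, so a_1 = 9.
  2 = 2*1 + 0, so a_2 = 2.
The remainder reaches 0 after 3 divisions, so the expansion has 3 partial quotients, read off in order.

[1; 9, 2]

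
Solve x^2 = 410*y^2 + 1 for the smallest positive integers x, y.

First expand sqrt(410) as a continued fraction. With x_i = (sqrt(410) + m_i)/d_i and (m_0, d_0) = (0, 1): a_0 = floor(sqrt(410)) = 20, since 20^2 = 400 <= 410 < 441 = 21^2.
Iterate m_{i+1} = d_i*a_i - m_i, d_{i+1} = (410 - m_{i+1}^2)/d_i, a_{i+1} = floor((a_0 + m_{i+1})/d_{i+1}):
  m_1 = 1*20 - 0 = 20, d_1 = (410 - 20^2)/1 = 10/1 = 10, a_1 = floor((20 + 20)/10) = 4.
  m_2 = 10*4 - 20 = 20, d_2 = (410 - 20^2)/10 = 10/10 = 1, a_2 = floor((20 + 20)/1) = 40.
  m_3 = 1*40 - 20 = 20, d_3 = (410 - 20^2)/1 = 10/1 = 10: (m_3, d_3) = (m_1, d_1) = (20, 10), so from here the quotients repeat a_1, a_2; the period length is 2.
So sqrt(410) = [20; (4, 40)] with period length k = 2.
k is even, so the fundamental solution of x^2 - 410y^2 = 1 is (p_{k-1}, q_{k-1}) = (p_1, q_1); compute convergents through index 1.
Convergents (p_i = a_i*p_{i-1} + p_{i-2}, q_i = a_i*q_{i-1} + q_{i-2} with p_{-2}=0, p_{-1}=1, q_{-2}=1, q_{-1}=0):
  i=0: a_0=20, p_0 = 20*1 + 0 = 20, q_0 = 20*0 + 1 = 1.
  i=1: a_1=4, p_1 = 4*20 + 1 = 81, q_1 = 4*1 + 0 = 4.
Check: 81^2 - 410*4^2 = 6561 - 6560 = 1, so (x, y) = (81, 4) solves the equation, and by the theorem it is the least positive solution.

(x, y) = (81, 4)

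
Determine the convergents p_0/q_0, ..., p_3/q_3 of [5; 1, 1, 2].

5/1, 6/1, 11/2, 28/5

Using the convergent recurrence p_i = a_i*p_{i-1} + p_{i-2}, q_i = a_i*q_{i-1} + q_{i-2} with p_{-2}=0, p_{-1}=1, q_{-2}=1, q_{-1}=0:
  i=0: a_0=5, p_0 = 5*1 + 0 = 5, q_0 = 5*0 + 1 = 1.
  i=1: a_1=1, p_1 = 1*5 + 1 = 6, q_1 = 1*1 + 0 = 1.
  i=2: a_2=1, p_2 = 1*6 + 5 = 11, q_2 = 1*1 + 1 = 2.
  i=3: a_3=2, p_3 = 2*11 + 6 = 28, q_3 = 2*2 + 1 = 5.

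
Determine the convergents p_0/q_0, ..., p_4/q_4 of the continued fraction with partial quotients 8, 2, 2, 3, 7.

8/1, 17/2, 42/5, 143/17, 1043/124

Using the convergent recurrence p_i = a_i*p_{i-1} + p_{i-2}, q_i = a_i*q_{i-1} + q_{i-2} with p_{-2}=0, p_{-1}=1, q_{-2}=1, q_{-1}=0:
  i=0: a_0=8, p_0 = 8*1 + 0 = 8, q_0 = 8*0 + 1 = 1.
  i=1: a_1=2, p_1 = 2*8 + 1 = 17, q_1 = 2*1 + 0 = 2.
  i=2: a_2=2, p_2 = 2*17 + 8 = 42, q_2 = 2*2 + 1 = 5.
  i=3: a_3=3, p_3 = 3*42 + 17 = 143, q_3 = 3*5 + 2 = 17.
  i=4: a_4=7, p_4 = 7*143 + 42 = 1043, q_4 = 7*17 + 5 = 124.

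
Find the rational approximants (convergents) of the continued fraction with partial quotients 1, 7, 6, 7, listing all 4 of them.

Using the convergent recurrence p_i = a_i*p_{i-1} + p_{i-2}, q_i = a_i*q_{i-1} + q_{i-2} with p_{-2}=0, p_{-1}=1, q_{-2}=1, q_{-1}=0:
  i=0: a_0=1, p_0 = 1*1 + 0 = 1, q_0 = 1*0 + 1 = 1.
  i=1: a_1=7, p_1 = 7*1 + 1 = 8, q_1 = 7*1 + 0 = 7.
  i=2: a_2=6, p_2 = 6*8 + 1 = 49, q_2 = 6*7 + 1 = 43.
  i=3: a_3=7, p_3 = 7*49 + 8 = 351, q_3 = 7*43 + 7 = 308.

1/1, 8/7, 49/43, 351/308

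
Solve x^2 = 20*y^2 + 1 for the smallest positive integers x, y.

(x, y) = (9, 2)

First expand sqrt(20) as a continued fraction. With x_i = (sqrt(20) + m_i)/d_i and (m_0, d_0) = (0, 1): a_0 = floor(sqrt(20)) = 4, since 4^2 = 16 <= 20 < 25 = 5^2.
Iterate m_{i+1} = d_i*a_i - m_i, d_{i+1} = (20 - m_{i+1}^2)/d_i, a_{i+1} = floor((a_0 + m_{i+1})/d_{i+1}):
  m_1 = 1*4 - 0 = 4, d_1 = (20 - 4^2)/1 = 4/1 = 4, a_1 = floor((4 + 4)/4) = 2.
  m_2 = 4*2 - 4 = 4, d_2 = (20 - 4^2)/4 = 4/4 = 1, a_2 = floor((4 + 4)/1) = 8.
  m_3 = 1*8 - 4 = 4, d_3 = (20 - 4^2)/1 = 4/1 = 4: (m_3, d_3) = (m_1, d_1) = (4, 4), so from here the quotients repeat a_1, a_2; the period length is 2.
So sqrt(20) = [4; (2, 8)] with period length k = 2.
k is even, so the fundamental solution of x^2 - 20y^2 = 1 is (p_{k-1}, q_{k-1}) = (p_1, q_1); compute convergents through index 1.
Convergents (p_i = a_i*p_{i-1} + p_{i-2}, q_i = a_i*q_{i-1} + q_{i-2} with p_{-2}=0, p_{-1}=1, q_{-2}=1, q_{-1}=0):
  i=0: a_0=4, p_0 = 4*1 + 0 = 4, q_0 = 4*0 + 1 = 1.
  i=1: a_1=2, p_1 = 2*4 + 1 = 9, q_1 = 2*1 + 0 = 2.
Check: 9^2 - 20*2^2 = 81 - 80 = 1, so (x, y) = (9, 2) solves the equation, and by the theorem it is the least positive solution.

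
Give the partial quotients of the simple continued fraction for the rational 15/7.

Run the Euclidean algorithm on 15 and 7; the successive quotients are the partial quotients a_0, a_1, ... (each step inverts the fractional part left over by the previous one):
  15 = 2*7 + 1, so a_0 = 2.
  7 = 7*1 + 0, so a_1 = 7.
The remainder reaches 0 after 2 divisions, so the expansion has 2 partial quotients, read off in order.

[2; 7]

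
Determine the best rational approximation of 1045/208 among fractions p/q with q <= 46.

211/42

Expand x = 1045/208 as a continued fraction with the Euclidean algorithm:
  1045 = 5*208 + 5, so a_0 = 5.
  208 = 41*5 + 3, so a_1 = 41.
  5 = 1*3 + 2, so a_2 = 1.
  3 = 1*2 + 1, so a_3 = 1.
  2 = 2*1 + 0, so a_4 = 2.
so x = [5; 41, 1, 1, 2].
Convergents (p_i = a_i*p_{i-1} + p_{i-2}, q_i = a_i*q_{i-1} + q_{i-2} with p_{-2}=0, p_{-1}=1, q_{-2}=1, q_{-1}=0), until the denominator exceeds 46:
  i=0: a_0=5, p_0 = 5*1 + 0 = 5, q_0 = 5*0 + 1 = 1.
  i=1: a_1=41, p_1 = 41*5 + 1 = 206, q_1 = 41*1 + 0 = 41.
  i=2: a_2=1, p_2 = 1*206 + 5 = 211, q_2 = 1*41 + 1 = 42.
  i=3: a_3=1, p_3 = 1*211 + 206 = 417, q_3 = 1*42 + 41 = 83.
q_3 = 83 > 46, so the last convergent with denominator <= 46 is p_2/q_2 = 211/42.
The closest fraction with denominator <= 46 is either p_2/q_2 or the intermediate fraction (k*p_2 + p_1)/(k*q_2 + q_1) with the largest k >= 1 whose denominator stays <= 46; these approach x as k grows, and every other convergent or intermediate fraction in range is farther away.
Largest k: floor((46 - q_1)/q_2) = floor((46 - 41)/42) = 0.
Since k = 0, no intermediate fraction beyond p_2/q_2 has denominator <= 46, so the convergent 211/42 is the closest (its error is |1045*42 - 211*208|/(208*42) = 2/8736).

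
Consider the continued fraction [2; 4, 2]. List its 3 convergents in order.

2/1, 9/4, 20/9

Using the convergent recurrence p_i = a_i*p_{i-1} + p_{i-2}, q_i = a_i*q_{i-1} + q_{i-2} with p_{-2}=0, p_{-1}=1, q_{-2}=1, q_{-1}=0:
  i=0: a_0=2, p_0 = 2*1 + 0 = 2, q_0 = 2*0 + 1 = 1.
  i=1: a_1=4, p_1 = 4*2 + 1 = 9, q_1 = 4*1 + 0 = 4.
  i=2: a_2=2, p_2 = 2*9 + 2 = 20, q_2 = 2*4 + 1 = 9.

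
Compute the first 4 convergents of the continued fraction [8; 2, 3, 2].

8/1, 17/2, 59/7, 135/16

Using the convergent recurrence p_i = a_i*p_{i-1} + p_{i-2}, q_i = a_i*q_{i-1} + q_{i-2} with p_{-2}=0, p_{-1}=1, q_{-2}=1, q_{-1}=0:
  i=0: a_0=8, p_0 = 8*1 + 0 = 8, q_0 = 8*0 + 1 = 1.
  i=1: a_1=2, p_1 = 2*8 + 1 = 17, q_1 = 2*1 + 0 = 2.
  i=2: a_2=3, p_2 = 3*17 + 8 = 59, q_2 = 3*2 + 1 = 7.
  i=3: a_3=2, p_3 = 2*59 + 17 = 135, q_3 = 2*7 + 2 = 16.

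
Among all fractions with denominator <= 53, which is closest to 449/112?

Expand x = 449/112 as a continued fraction with the Euclidean algorithm:
  449 = 4*112 + 1, so a_0 = 4.
  112 = 112*1 + 0, so a_1 = 112.
so x = [4; 112].
Convergents (p_i = a_i*p_{i-1} + p_{i-2}, q_i = a_i*q_{i-1} + q_{i-2} with p_{-2}=0, p_{-1}=1, q_{-2}=1, q_{-1}=0), until the denominator exceeds 53:
  i=0: a_0=4, p_0 = 4*1 + 0 = 4, q_0 = 4*0 + 1 = 1.
  i=1: a_1=112, p_1 = 112*4 + 1 = 449, q_1 = 112*1 + 0 = 112.
q_1 = 112 > 53, so the last convergent with denominator <= 53 is p_0/q_0 = 4/1.
The closest fraction with denominator <= 53 is either p_0/q_0 or the intermediate fraction (k*p_0 + p_{-1})/(k*q_0 + q_{-1}) with the largest k >= 1 whose denominator stays <= 53; these approach x as k grows, and every other convergent or intermediate fraction in range is farther away.
Largest k: floor((53 - q_{-1})/q_0) = floor((53 - 0)/1) = 53 (using the seeds p_{-1} = 1, q_{-1} = 0).
That gives (53*4 + 1)/(53*1 + 0) = 213/53.
Compare the errors: |x - 4/1| = |449*1 - 4*112|/(112*1) = 1/112, and |x - 213/53| = |449*53 - 213*112|/(112*53) = 59/5936.
Cross-multiplying, 1*5936 = 5936 < 6608 = 59*112, so 1/112 is smaller: the convergent 4/1 is closer to x than 213/53.

4/1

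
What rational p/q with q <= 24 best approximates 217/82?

Expand x = 217/82 as a continued fraction with the Euclidean algorithm:
  217 = 2*82 + 53, so a_0 = 2.
  82 = 1*53 + 29, so a_1 = 1.
  53 = 1*29 + 24, so a_2 = 1.
  29 = 1*24 + 5, so a_3 = 1.
  24 = 4*5 + 4, so a_4 = 4.
  5 = 1*4 + 1, so a_5 = 1.
  4 = 4*1 + 0, so a_6 = 4.
so x = [2; 1, 1, 1, 4, 1, 4].
Convergents (p_i = a_i*p_{i-1} + p_{i-2}, q_i = a_i*q_{i-1} + q_{i-2} with p_{-2}=0, p_{-1}=1, q_{-2}=1, q_{-1}=0), until the denominator exceeds 24:
  i=0: a_0=2, p_0 = 2*1 + 0 = 2, q_0 = 2*0 + 1 = 1.
  i=1: a_1=1, p_1 = 1*2 + 1 = 3, q_1 = 1*1 + 0 = 1.
  i=2: a_2=1, p_2 = 1*3 + 2 = 5, q_2 = 1*1 + 1 = 2.
  i=3: a_3=1, p_3 = 1*5 + 3 = 8, q_3 = 1*2 + 1 = 3.
  i=4: a_4=4, p_4 = 4*8 + 5 = 37, q_4 = 4*3 + 2 = 14.
  i=5: a_5=1, p_5 = 1*37 + 8 = 45, q_5 = 1*14 + 3 = 17.
  i=6: a_6=4, p_6 = 4*45 + 37 = 217, q_6 = 4*17 + 14 = 82.
q_6 = 82 > 24, so the last convergent with denominator <= 24 is p_5/q_5 = 45/17.
The closest fraction with denominator <= 24 is either p_5/q_5 or the intermediate fraction (k*p_5 + p_4)/(k*q_5 + q_4) with the largest k >= 1 whose denominator stays <= 24; these approach x as k grows, and every other convergent or intermediate fraction in range is farther away.
Largest k: floor((24 - q_4)/q_5) = floor((24 - 14)/17) = 0.
Since k = 0, no intermediate fraction beyond p_5/q_5 has denominator <= 24, so the convergent 45/17 is the closest (its error is |217*17 - 45*82|/(82*17) = 1/1394).

45/17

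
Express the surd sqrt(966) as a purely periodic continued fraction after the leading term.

[31; (12, 2, 2, 2, 12, 62)]

Write x_i = (sqrt(966) + m_i)/d_i with (m_0, d_0) = (0, 1). a_0 = floor(sqrt(966)) = 31, since 31^2 = 961 <= 966 < 1024 = 32^2.
Iterate m_{i+1} = d_i*a_i - m_i, d_{i+1} = (966 - m_{i+1}^2)/d_i, a_{i+1} = floor((a_0 + m_{i+1})/d_{i+1}):
  m_1 = 1*31 - 0 = 31, d_1 = (966 - 31^2)/1 = 5/1 = 5, a_1 = floor((31 + 31)/5) = 12.
  m_2 = 5*12 - 31 = 29, d_2 = (966 - 29^2)/5 = 125/5 = 25, a_2 = floor((31 + 29)/25) = 2.
  m_3 = 25*2 - 29 = 21, d_3 = (966 - 21^2)/25 = 525/25 = 21, a_3 = floor((31 + 21)/21) = 2.
  m_4 = 21*2 - 21 = 21, d_4 = (966 - 21^2)/21 = 525/21 = 25, a_4 = floor((31 + 21)/25) = 2.
  m_5 = 25*2 - 21 = 29, d_5 = (966 - 29^2)/25 = 125/25 = 5, a_5 = floor((31 + 29)/5) = 12.
  m_6 = 5*12 - 29 = 31, d_6 = (966 - 31^2)/5 = 5/5 = 1, a_6 = floor((31 + 31)/1) = 62.
  m_7 = 1*62 - 31 = 31, d_7 = (966 - 31^2)/1 = 5/1 = 5: (m_7, d_7) = (m_1, d_1) = (31, 5), so from here the quotients repeat a_1, ..., a_6; the period length is 6.
Hence the expansion of sqrt(966) is a_0 = 31 followed by the repeating block 12, 2, 2, 2, 12, 62 (period 6).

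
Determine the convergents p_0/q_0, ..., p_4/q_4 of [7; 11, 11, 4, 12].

Using the convergent recurrence p_i = a_i*p_{i-1} + p_{i-2}, q_i = a_i*q_{i-1} + q_{i-2} with p_{-2}=0, p_{-1}=1, q_{-2}=1, q_{-1}=0:
  i=0: a_0=7, p_0 = 7*1 + 0 = 7, q_0 = 7*0 + 1 = 1.
  i=1: a_1=11, p_1 = 11*7 + 1 = 78, q_1 = 11*1 + 0 = 11.
  i=2: a_2=11, p_2 = 11*78 + 7 = 865, q_2 = 11*11 + 1 = 122.
  i=3: a_3=4, p_3 = 4*865 + 78 = 3538, q_3 = 4*122 + 11 = 499.
  i=4: a_4=12, p_4 = 12*3538 + 865 = 43321, q_4 = 12*499 + 122 = 6110.

7/1, 78/11, 865/122, 3538/499, 43321/6110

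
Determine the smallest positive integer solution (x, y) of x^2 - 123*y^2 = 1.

(x, y) = (122, 11)

First expand sqrt(123) as a continued fraction. With x_i = (sqrt(123) + m_i)/d_i and (m_0, d_0) = (0, 1): a_0 = floor(sqrt(123)) = 11, since 11^2 = 121 <= 123 < 144 = 12^2.
Iterate m_{i+1} = d_i*a_i - m_i, d_{i+1} = (123 - m_{i+1}^2)/d_i, a_{i+1} = floor((a_0 + m_{i+1})/d_{i+1}):
  m_1 = 1*11 - 0 = 11, d_1 = (123 - 11^2)/1 = 2/1 = 2, a_1 = floor((11 + 11)/2) = 11.
  m_2 = 2*11 - 11 = 11, d_2 = (123 - 11^2)/2 = 2/2 = 1, a_2 = floor((11 + 11)/1) = 22.
  m_3 = 1*22 - 11 = 11, d_3 = (123 - 11^2)/1 = 2/1 = 2: (m_3, d_3) = (m_1, d_1) = (11, 2), so from here the quotients repeat a_1, a_2; the period length is 2.
So sqrt(123) = [11; (11, 22)] with period length k = 2.
k is even, so the fundamental solution of x^2 - 123y^2 = 1 is (p_{k-1}, q_{k-1}) = (p_1, q_1); compute convergents through index 1.
Convergents (p_i = a_i*p_{i-1} + p_{i-2}, q_i = a_i*q_{i-1} + q_{i-2} with p_{-2}=0, p_{-1}=1, q_{-2}=1, q_{-1}=0):
  i=0: a_0=11, p_0 = 11*1 + 0 = 11, q_0 = 11*0 + 1 = 1.
  i=1: a_1=11, p_1 = 11*11 + 1 = 122, q_1 = 11*1 + 0 = 11.
Check: 122^2 - 123*11^2 = 14884 - 14883 = 1, so (x, y) = (122, 11) solves the equation, and by the theorem it is the least positive solution.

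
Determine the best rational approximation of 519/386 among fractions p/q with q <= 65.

39/29

Expand x = 519/386 as a continued fraction with the Euclidean algorithm:
  519 = 1*386 + 133, so a_0 = 1.
  386 = 2*133 + 120, so a_1 = 2.
  133 = 1*120 + 13, so a_2 = 1.
  120 = 9*13 + 3, so a_3 = 9.
  13 = 4*3 + 1, so a_4 = 4.
  3 = 3*1 + 0, so a_5 = 3.
so x = [1; 2, 1, 9, 4, 3].
Convergents (p_i = a_i*p_{i-1} + p_{i-2}, q_i = a_i*q_{i-1} + q_{i-2} with p_{-2}=0, p_{-1}=1, q_{-2}=1, q_{-1}=0), until the denominator exceeds 65:
  i=0: a_0=1, p_0 = 1*1 + 0 = 1, q_0 = 1*0 + 1 = 1.
  i=1: a_1=2, p_1 = 2*1 + 1 = 3, q_1 = 2*1 + 0 = 2.
  i=2: a_2=1, p_2 = 1*3 + 1 = 4, q_2 = 1*2 + 1 = 3.
  i=3: a_3=9, p_3 = 9*4 + 3 = 39, q_3 = 9*3 + 2 = 29.
  i=4: a_4=4, p_4 = 4*39 + 4 = 160, q_4 = 4*29 + 3 = 119.
q_4 = 119 > 65, so the last convergent with denominator <= 65 is p_3/q_3 = 39/29.
The closest fraction with denominator <= 65 is either p_3/q_3 or the intermediate fraction (k*p_3 + p_2)/(k*q_3 + q_2) with the largest k >= 1 whose denominator stays <= 65; these approach x as k grows, and every other convergent or intermediate fraction in range is farther away.
Largest k: floor((65 - q_2)/q_3) = floor((65 - 3)/29) = 2.
That gives (2*39 + 4)/(2*29 + 3) = 82/61.
Compare the errors: |x - 39/29| = |519*29 - 39*386|/(386*29) = 3/11194, and |x - 82/61| = |519*61 - 82*386|/(386*61) = 7/23546.
Cross-multiplying, 3*23546 = 70638 < 78358 = 7*11194, so 3/11194 is smaller: the convergent 39/29 is closer to x than 82/61.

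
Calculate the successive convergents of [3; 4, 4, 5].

Using the convergent recurrence p_i = a_i*p_{i-1} + p_{i-2}, q_i = a_i*q_{i-1} + q_{i-2} with p_{-2}=0, p_{-1}=1, q_{-2}=1, q_{-1}=0:
  i=0: a_0=3, p_0 = 3*1 + 0 = 3, q_0 = 3*0 + 1 = 1.
  i=1: a_1=4, p_1 = 4*3 + 1 = 13, q_1 = 4*1 + 0 = 4.
  i=2: a_2=4, p_2 = 4*13 + 3 = 55, q_2 = 4*4 + 1 = 17.
  i=3: a_3=5, p_3 = 5*55 + 13 = 288, q_3 = 5*17 + 4 = 89.

3/1, 13/4, 55/17, 288/89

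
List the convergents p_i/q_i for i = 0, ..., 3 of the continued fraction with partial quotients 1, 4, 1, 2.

Using the convergent recurrence p_i = a_i*p_{i-1} + p_{i-2}, q_i = a_i*q_{i-1} + q_{i-2} with p_{-2}=0, p_{-1}=1, q_{-2}=1, q_{-1}=0:
  i=0: a_0=1, p_0 = 1*1 + 0 = 1, q_0 = 1*0 + 1 = 1.
  i=1: a_1=4, p_1 = 4*1 + 1 = 5, q_1 = 4*1 + 0 = 4.
  i=2: a_2=1, p_2 = 1*5 + 1 = 6, q_2 = 1*4 + 1 = 5.
  i=3: a_3=2, p_3 = 2*6 + 5 = 17, q_3 = 2*5 + 4 = 14.

1/1, 5/4, 6/5, 17/14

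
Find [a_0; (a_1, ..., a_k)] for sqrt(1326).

Write x_i = (sqrt(1326) + m_i)/d_i with (m_0, d_0) = (0, 1). a_0 = floor(sqrt(1326)) = 36, since 36^2 = 1296 <= 1326 < 1369 = 37^2.
Iterate m_{i+1} = d_i*a_i - m_i, d_{i+1} = (1326 - m_{i+1}^2)/d_i, a_{i+1} = floor((a_0 + m_{i+1})/d_{i+1}):
  m_1 = 1*36 - 0 = 36, d_1 = (1326 - 36^2)/1 = 30/1 = 30, a_1 = floor((36 + 36)/30) = 2.
  m_2 = 30*2 - 36 = 24, d_2 = (1326 - 24^2)/30 = 750/30 = 25, a_2 = floor((36 + 24)/25) = 2.
  m_3 = 25*2 - 24 = 26, d_3 = (1326 - 26^2)/25 = 650/25 = 26, a_3 = floor((36 + 26)/26) = 2.
  m_4 = 26*2 - 26 = 26, d_4 = (1326 - 26^2)/26 = 650/26 = 25, a_4 = floor((36 + 26)/25) = 2.
  m_5 = 25*2 - 26 = 24, d_5 = (1326 - 24^2)/25 = 750/25 = 30, a_5 = floor((36 + 24)/30) = 2.
  m_6 = 30*2 - 24 = 36, d_6 = (1326 - 36^2)/30 = 30/30 = 1, a_6 = floor((36 + 36)/1) = 72.
  m_7 = 1*72 - 36 = 36, d_7 = (1326 - 36^2)/1 = 30/1 = 30: (m_7, d_7) = (m_1, d_1) = (36, 30), so from here the quotients repeat a_1, ..., a_6; the period length is 6.
Hence the expansion of sqrt(1326) is a_0 = 36 followed by the repeating block 2, 2, 2, 2, 2, 72 (period 6).

[36; (2, 2, 2, 2, 2, 72)]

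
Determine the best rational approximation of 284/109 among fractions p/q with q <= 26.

60/23

Expand x = 284/109 as a continued fraction with the Euclidean algorithm:
  284 = 2*109 + 66, so a_0 = 2.
  109 = 1*66 + 43, so a_1 = 1.
  66 = 1*43 + 23, so a_2 = 1.
  43 = 1*23 + 20, so a_3 = 1.
  23 = 1*20 + 3, so a_4 = 1.
  20 = 6*3 + 2, so a_5 = 6.
  3 = 1*2 + 1, so a_6 = 1.
  2 = 2*1 + 0, so a_7 = 2.
so x = [2; 1, 1, 1, 1, 6, 1, 2].
Convergents (p_i = a_i*p_{i-1} + p_{i-2}, q_i = a_i*q_{i-1} + q_{i-2} with p_{-2}=0, p_{-1}=1, q_{-2}=1, q_{-1}=0), until the denominator exceeds 26:
  i=0: a_0=2, p_0 = 2*1 + 0 = 2, q_0 = 2*0 + 1 = 1.
  i=1: a_1=1, p_1 = 1*2 + 1 = 3, q_1 = 1*1 + 0 = 1.
  i=2: a_2=1, p_2 = 1*3 + 2 = 5, q_2 = 1*1 + 1 = 2.
  i=3: a_3=1, p_3 = 1*5 + 3 = 8, q_3 = 1*2 + 1 = 3.
  i=4: a_4=1, p_4 = 1*8 + 5 = 13, q_4 = 1*3 + 2 = 5.
  i=5: a_5=6, p_5 = 6*13 + 8 = 86, q_5 = 6*5 + 3 = 33.
q_5 = 33 > 26, so the last convergent with denominator <= 26 is p_4/q_4 = 13/5.
The closest fraction with denominator <= 26 is either p_4/q_4 or the intermediate fraction (k*p_4 + p_3)/(k*q_4 + q_3) with the largest k >= 1 whose denominator stays <= 26; these approach x as k grows, and every other convergent or intermediate fraction in range is farther away.
Largest k: floor((26 - q_3)/q_4) = floor((26 - 3)/5) = 4.
That gives (4*13 + 8)/(4*5 + 3) = 60/23.
Compare the errors: |x - 13/5| = |284*5 - 13*109|/(109*5) = 3/545, and |x - 60/23| = |284*23 - 60*109|/(109*23) = 8/2507.
Cross-multiplying, 8*545 = 4360 < 7521 = 3*2507, so 8/2507 is smaller: the intermediate fraction 60/23 is closer to x than 13/5.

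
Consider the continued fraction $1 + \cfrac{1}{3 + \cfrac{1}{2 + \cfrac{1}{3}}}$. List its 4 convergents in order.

Using the convergent recurrence p_i = a_i*p_{i-1} + p_{i-2}, q_i = a_i*q_{i-1} + q_{i-2} with p_{-2}=0, p_{-1}=1, q_{-2}=1, q_{-1}=0:
  i=0: a_0=1, p_0 = 1*1 + 0 = 1, q_0 = 1*0 + 1 = 1.
  i=1: a_1=3, p_1 = 3*1 + 1 = 4, q_1 = 3*1 + 0 = 3.
  i=2: a_2=2, p_2 = 2*4 + 1 = 9, q_2 = 2*3 + 1 = 7.
  i=3: a_3=3, p_3 = 3*9 + 4 = 31, q_3 = 3*7 + 3 = 24.

1/1, 4/3, 9/7, 31/24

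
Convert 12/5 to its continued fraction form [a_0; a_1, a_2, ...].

Run the Euclidean algorithm on 12 and 5; the successive quotients are the partial quotients a_0, a_1, ... (each step inverts the fractional part left over by the previous one):
  12 = 2*5 + 2, so a_0 = 2.
  5 = 2*2 + 1, so a_1 = 2.
  2 = 2*1 + 0, so a_2 = 2.
The remainder reaches 0 after 3 divisions, so the expansion has 3 partial quotients, read off in order.

[2; 2, 2]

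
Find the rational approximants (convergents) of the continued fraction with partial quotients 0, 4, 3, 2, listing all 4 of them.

0/1, 1/4, 3/13, 7/30

Using the convergent recurrence p_i = a_i*p_{i-1} + p_{i-2}, q_i = a_i*q_{i-1} + q_{i-2} with p_{-2}=0, p_{-1}=1, q_{-2}=1, q_{-1}=0:
  i=0: a_0=0, p_0 = 0*1 + 0 = 0, q_0 = 0*0 + 1 = 1.
  i=1: a_1=4, p_1 = 4*0 + 1 = 1, q_1 = 4*1 + 0 = 4.
  i=2: a_2=3, p_2 = 3*1 + 0 = 3, q_2 = 3*4 + 1 = 13.
  i=3: a_3=2, p_3 = 2*3 + 1 = 7, q_3 = 2*13 + 4 = 30.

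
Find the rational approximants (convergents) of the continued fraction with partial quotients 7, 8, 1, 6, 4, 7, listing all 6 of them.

Using the convergent recurrence p_i = a_i*p_{i-1} + p_{i-2}, q_i = a_i*q_{i-1} + q_{i-2} with p_{-2}=0, p_{-1}=1, q_{-2}=1, q_{-1}=0:
  i=0: a_0=7, p_0 = 7*1 + 0 = 7, q_0 = 7*0 + 1 = 1.
  i=1: a_1=8, p_1 = 8*7 + 1 = 57, q_1 = 8*1 + 0 = 8.
  i=2: a_2=1, p_2 = 1*57 + 7 = 64, q_2 = 1*8 + 1 = 9.
  i=3: a_3=6, p_3 = 6*64 + 57 = 441, q_3 = 6*9 + 8 = 62.
  i=4: a_4=4, p_4 = 4*441 + 64 = 1828, q_4 = 4*62 + 9 = 257.
  i=5: a_5=7, p_5 = 7*1828 + 441 = 13237, q_5 = 7*257 + 62 = 1861.

7/1, 57/8, 64/9, 441/62, 1828/257, 13237/1861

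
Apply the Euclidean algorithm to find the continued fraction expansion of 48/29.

Run the Euclidean algorithm on 48 and 29; the successive quotients are the partial quotients a_0, a_1, ... (each step inverts the fractional part left over by the previous one):
  48 = 1*29 + 19, so a_0 = 1.
  29 = 1*19 + 10, so a_1 = 1.
  19 = 1*10 + 9, so a_2 = 1.
  10 = 1*9 + 1, so a_3 = 1.
  9 = 9*1 + 0, so a_4 = 9.
The remainder reaches 0 after 5 divisions, so the expansion has 5 partial quotients, read off in order.

[1; 1, 1, 1, 9]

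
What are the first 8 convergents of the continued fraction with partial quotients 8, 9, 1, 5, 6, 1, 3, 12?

Using the convergent recurrence p_i = a_i*p_{i-1} + p_{i-2}, q_i = a_i*q_{i-1} + q_{i-2} with p_{-2}=0, p_{-1}=1, q_{-2}=1, q_{-1}=0:
  i=0: a_0=8, p_0 = 8*1 + 0 = 8, q_0 = 8*0 + 1 = 1.
  i=1: a_1=9, p_1 = 9*8 + 1 = 73, q_1 = 9*1 + 0 = 9.
  i=2: a_2=1, p_2 = 1*73 + 8 = 81, q_2 = 1*9 + 1 = 10.
  i=3: a_3=5, p_3 = 5*81 + 73 = 478, q_3 = 5*10 + 9 = 59.
  i=4: a_4=6, p_4 = 6*478 + 81 = 2949, q_4 = 6*59 + 10 = 364.
  i=5: a_5=1, p_5 = 1*2949 + 478 = 3427, q_5 = 1*364 + 59 = 423.
  i=6: a_6=3, p_6 = 3*3427 + 2949 = 13230, q_6 = 3*423 + 364 = 1633.
  i=7: a_7=12, p_7 = 12*13230 + 3427 = 162187, q_7 = 12*1633 + 423 = 20019.

8/1, 73/9, 81/10, 478/59, 2949/364, 3427/423, 13230/1633, 162187/20019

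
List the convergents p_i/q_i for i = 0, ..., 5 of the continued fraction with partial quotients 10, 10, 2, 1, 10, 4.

10/1, 101/10, 212/21, 313/31, 3342/331, 13681/1355

Using the convergent recurrence p_i = a_i*p_{i-1} + p_{i-2}, q_i = a_i*q_{i-1} + q_{i-2} with p_{-2}=0, p_{-1}=1, q_{-2}=1, q_{-1}=0:
  i=0: a_0=10, p_0 = 10*1 + 0 = 10, q_0 = 10*0 + 1 = 1.
  i=1: a_1=10, p_1 = 10*10 + 1 = 101, q_1 = 10*1 + 0 = 10.
  i=2: a_2=2, p_2 = 2*101 + 10 = 212, q_2 = 2*10 + 1 = 21.
  i=3: a_3=1, p_3 = 1*212 + 101 = 313, q_3 = 1*21 + 10 = 31.
  i=4: a_4=10, p_4 = 10*313 + 212 = 3342, q_4 = 10*31 + 21 = 331.
  i=5: a_5=4, p_5 = 4*3342 + 313 = 13681, q_5 = 4*331 + 31 = 1355.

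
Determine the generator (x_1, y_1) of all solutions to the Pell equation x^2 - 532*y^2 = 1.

(x, y) = (2588599, 112230)

First expand sqrt(532) as a continued fraction. With x_i = (sqrt(532) + m_i)/d_i and (m_0, d_0) = (0, 1): a_0 = floor(sqrt(532)) = 23, since 23^2 = 529 <= 532 < 576 = 24^2.
Iterate m_{i+1} = d_i*a_i - m_i, d_{i+1} = (532 - m_{i+1}^2)/d_i, a_{i+1} = floor((a_0 + m_{i+1})/d_{i+1}):
  m_1 = 1*23 - 0 = 23, d_1 = (532 - 23^2)/1 = 3/1 = 3, a_1 = floor((23 + 23)/3) = 15.
  m_2 = 3*15 - 23 = 22, d_2 = (532 - 22^2)/3 = 48/3 = 16, a_2 = floor((23 + 22)/16) = 2.
  m_3 = 16*2 - 22 = 10, d_3 = (532 - 10^2)/16 = 432/16 = 27, a_3 = floor((23 + 10)/27) = 1.
  m_4 = 27*1 - 10 = 17, d_4 = (532 - 17^2)/27 = 243/27 = 9, a_4 = floor((23 + 17)/9) = 4.
  m_5 = 9*4 - 17 = 19, d_5 = (532 - 19^2)/9 = 171/9 = 19, a_5 = floor((23 + 19)/19) = 2.
  m_6 = 19*2 - 19 = 19, d_6 = (532 - 19^2)/19 = 171/19 = 9, a_6 = floor((23 + 19)/9) = 4.
  m_7 = 9*4 - 19 = 17, d_7 = (532 - 17^2)/9 = 243/9 = 27, a_7 = floor((23 + 17)/27) = 1.
  m_8 = 27*1 - 17 = 10, d_8 = (532 - 10^2)/27 = 432/27 = 16, a_8 = floor((23 + 10)/16) = 2.
  m_9 = 16*2 - 10 = 22, d_9 = (532 - 22^2)/16 = 48/16 = 3, a_9 = floor((23 + 22)/3) = 15.
  m_10 = 3*15 - 22 = 23, d_10 = (532 - 23^2)/3 = 3/3 = 1, a_10 = floor((23 + 23)/1) = 46.
  m_11 = 1*46 - 23 = 23, d_11 = (532 - 23^2)/1 = 3/1 = 3: (m_11, d_11) = (m_1, d_1) = (23, 3), so from here the quotients repeat a_1, ..., a_10; the period length is 10.
So sqrt(532) = [23; (15, 2, 1, 4, 2, 4, 1, 2, 15, 46)] with period length k = 10.
k is even, so the fundamental solution of x^2 - 532y^2 = 1 is (p_{k-1}, q_{k-1}) = (p_9, q_9); compute convergents through index 9.
Convergents (p_i = a_i*p_{i-1} + p_{i-2}, q_i = a_i*q_{i-1} + q_{i-2} with p_{-2}=0, p_{-1}=1, q_{-2}=1, q_{-1}=0):
  i=0: a_0=23, p_0 = 23*1 + 0 = 23, q_0 = 23*0 + 1 = 1.
  i=1: a_1=15, p_1 = 15*23 + 1 = 346, q_1 = 15*1 + 0 = 15.
  i=2: a_2=2, p_2 = 2*346 + 23 = 715, q_2 = 2*15 + 1 = 31.
  i=3: a_3=1, p_3 = 1*715 + 346 = 1061, q_3 = 1*31 + 15 = 46.
  i=4: a_4=4, p_4 = 4*1061 + 715 = 4959, q_4 = 4*46 + 31 = 215.
  i=5: a_5=2, p_5 = 2*4959 + 1061 = 10979, q_5 = 2*215 + 46 = 476.
  i=6: a_6=4, p_6 = 4*10979 + 4959 = 48875, q_6 = 4*476 + 215 = 2119.
  i=7: a_7=1, p_7 = 1*48875 + 10979 = 59854, q_7 = 1*2119 + 476 = 2595.
  i=8: a_8=2, p_8 = 2*59854 + 48875 = 168583, q_8 = 2*2595 + 2119 = 7309.
  i=9: a_9=15, p_9 = 15*168583 + 59854 = 2588599, q_9 = 15*7309 + 2595 = 112230.
Check: 2588599^2 - 532*112230^2 = 6700844782801 - 6700844782800 = 1, so (x, y) = (2588599, 112230) solves the equation, and by the theorem it is the least positive solution.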